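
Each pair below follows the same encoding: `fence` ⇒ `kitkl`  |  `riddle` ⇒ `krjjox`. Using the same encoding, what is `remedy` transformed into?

Two steps: reverse the string, then apply a Caesar shift of +6.
Applying it to remedy: reverse → ydemer; then shift: y+6=e, d+6=j, e+6=k, m+6=s, e+6=k, r+6=x.

ejkskx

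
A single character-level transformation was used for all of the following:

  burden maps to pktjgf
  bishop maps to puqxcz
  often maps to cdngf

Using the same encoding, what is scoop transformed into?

This is an affine cipher: with a=0,…,z=25, each position x becomes (23x+18) mod 26.
Applying it to scoop: s(18)→23·18+18≡16=q; c(2)→23·2+18≡12=m; o(14)→23·14+18≡2=c; o(14)→23·14+18≡2=c; p(15)→23·15+18≡25=z (all mod 26).

qmccz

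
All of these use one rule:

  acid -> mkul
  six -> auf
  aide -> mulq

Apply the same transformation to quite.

The shift depends on letter class: consonant c→k is +8, but vowel a→m is +12. The rule splits by letter class: vowels +12, consonants +8.
Applying it to quite: q(cons)+8=y, u(vowel)+12=g, i(vowel)+12=u, t(cons)+8=b, e(vowel)+12=q.

ygubq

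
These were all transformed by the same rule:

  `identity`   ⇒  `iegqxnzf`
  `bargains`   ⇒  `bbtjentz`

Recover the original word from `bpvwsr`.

In identity: i→i is +0, d→e is +1, e→g is +2, n→q is +3 — the shift increases by 1 each position. Letter i (0-indexed) is shifted by i+0, so successive shifts are 0, 1, 2, ….
Undoing it on bpvwsr: b−0=b, p−1=o, v−2=t, w−3=t, s−4=o, r−5=m.

bottom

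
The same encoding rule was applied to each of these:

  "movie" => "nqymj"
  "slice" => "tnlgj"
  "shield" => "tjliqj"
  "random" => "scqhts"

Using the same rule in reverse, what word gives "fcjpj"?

eagle

In movie: m→n is +1, o→q is +2, v→y is +3, i→m is +4 — the shift increases by 1 each position. Letter i (0-indexed) is shifted by i+1, so successive shifts are 1, 2, 3, ….
Undoing it on fcjpj: f−1=e, c−2=a, j−3=g, p−4=l, j−5=e.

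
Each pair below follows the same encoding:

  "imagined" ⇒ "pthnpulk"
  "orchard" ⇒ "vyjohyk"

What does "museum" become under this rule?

Compare letters: i→p is +7, m→t is +7, a→h is +7 — a constant shift. Every letter moves 7 places later in the alphabet, wrapping around z→a.
Applying it to museum: m+7=t, u+7=b, s+7=z, e+7=l, u+7=b, m+7=t.

tbzlbt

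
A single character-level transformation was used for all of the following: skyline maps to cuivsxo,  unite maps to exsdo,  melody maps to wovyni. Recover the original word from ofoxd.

event

Compare letters: s→c is +10, k→u is +10, y→i is +10 — a constant shift. Each letter is shifted forward by 10 in the alphabet (a Caesar shift of +10).
Reversing it on ofoxd: o−10=e, f−10=v, o−10=e, x−10=n, d−10=t.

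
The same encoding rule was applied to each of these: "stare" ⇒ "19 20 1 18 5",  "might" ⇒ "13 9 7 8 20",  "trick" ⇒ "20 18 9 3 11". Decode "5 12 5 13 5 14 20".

s is letter #19 and maps to 19: an offset of 0. Letters become their 1-indexed alphabet positions: a=1 … z=26.
Decoding 5 12 5 13 5 14 20: 5=e, 12=l, 5=e, 13=m, 5=e, 14=n, 20=t.

element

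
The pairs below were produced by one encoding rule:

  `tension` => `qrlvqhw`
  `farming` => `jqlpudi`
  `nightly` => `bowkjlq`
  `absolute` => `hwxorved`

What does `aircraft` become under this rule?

widufuld

The output letters match the input read backwards, each shifted +3: tension reversed is noisnet. Two steps: reverse the string, then apply a Caesar shift of +3.
Applying it to aircraft: reverse → tfarcria; then shift: t+3=w, f+3=i, a+3=d, r+3=u, c+3=f, r+3=u, i+3=l, a+3=d.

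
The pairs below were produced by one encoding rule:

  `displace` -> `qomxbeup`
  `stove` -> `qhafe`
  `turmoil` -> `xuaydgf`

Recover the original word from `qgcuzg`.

The output letters match the input read backwards, each shifted +12: displace reversed is ecalpsid. Two steps: reverse the string, then apply a Caesar shift of +12.
Decoding qgcuzg: shift back: q−12=e, g−12=u, c−12=q, u−12=i, z−12=n, g−12=u → euqinu; then reverse → unique.

unique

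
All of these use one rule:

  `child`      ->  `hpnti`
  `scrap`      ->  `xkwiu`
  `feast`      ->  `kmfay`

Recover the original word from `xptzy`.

A repeating key of period 2 is used — shifts +5, +8 over and over.
Reversing it on xptzy: x−5=s, p−8=h, t−5=o, z−8=r, y−5=t.

short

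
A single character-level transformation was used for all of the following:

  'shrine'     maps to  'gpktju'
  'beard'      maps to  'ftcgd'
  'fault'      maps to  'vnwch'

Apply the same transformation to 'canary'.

Read the word backwards and shift each letter +2.
Applying it to canary: reverse → yranac; then shift: y+2=a, r+2=t, a+2=c, n+2=p, a+2=c, c+2=e.

atcpce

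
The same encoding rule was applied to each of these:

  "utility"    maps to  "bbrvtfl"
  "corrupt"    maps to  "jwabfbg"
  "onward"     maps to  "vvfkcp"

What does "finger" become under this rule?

In utility: u→b is +7, t→b is +8, i→r is +9, l→v is +10 — the shift increases by 1 each position. The shift increases by 1 at each position, starting from +7: 7, 8, 9, ….
On finger: f+7=m, i+8=q, n+9=w, g+10=q, e+11=p, r+12=d.

mqwqpd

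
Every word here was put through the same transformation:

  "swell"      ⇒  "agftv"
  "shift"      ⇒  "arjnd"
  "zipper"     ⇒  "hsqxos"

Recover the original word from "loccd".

A repeating key of period 3 is used — shifts +8, +10, +1 over and over.
Reversing it on loccd: l−8=d, o−10=e, c−1=b, c−8=u, d−10=t.

debut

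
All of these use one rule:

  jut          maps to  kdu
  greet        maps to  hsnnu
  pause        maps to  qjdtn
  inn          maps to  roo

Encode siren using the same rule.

The shift depends on letter class: consonant j→k is +1, but vowel u→d is +9. The rule splits by letter class: vowels +9, consonants +1.
For siren: s(cons)+1=t, i(vowel)+9=r, r(cons)+1=s, e(vowel)+9=n, n(cons)+1=o.

trsno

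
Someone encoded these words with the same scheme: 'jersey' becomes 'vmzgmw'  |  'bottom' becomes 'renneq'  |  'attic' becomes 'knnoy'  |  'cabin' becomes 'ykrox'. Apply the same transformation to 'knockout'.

cxeyceun

j(9)→v(21) and e(4)→m(12) fit y≡7x+10 (mod 26); the inverse of 7 mod 26 is 15. Treating letters as 0–25, the rule is x ↦ 7x + 10 (mod 26).
On knockout: k(10)→7·10+10≡2=c; n(13)→7·13+10≡23=x; o(14)→7·14+10≡4=e; c(2)→7·2+10≡24=y; k(10)→7·10+10≡2=c; o(14)→7·14+10≡4=e; u(20)→7·20+10≡20=u; t(19)→7·19+10≡13=n (all mod 26).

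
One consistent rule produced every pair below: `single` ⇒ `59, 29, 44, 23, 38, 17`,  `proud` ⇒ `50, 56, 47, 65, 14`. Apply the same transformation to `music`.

s(#19)→59 and i(#9)→29: differences scale by 3, so n = 3·pos + 2. Each letter becomes 3×(its alphabet position, a=1..z=26) + 2.
On music: m=13→41, u=21→65, s=19→59, i=9→29, c=3→11.

41, 65, 59, 29, 11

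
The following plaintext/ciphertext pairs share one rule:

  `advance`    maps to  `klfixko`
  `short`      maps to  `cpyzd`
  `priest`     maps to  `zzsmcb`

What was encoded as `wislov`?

maiden

The shifts repeat in a cycle of length 2: positions 0,1,… shift by +10, +8, then the pattern repeats.
Reversing it on wislov: w−10=m, i−8=a, s−10=i, l−8=d, o−10=e, v−8=n.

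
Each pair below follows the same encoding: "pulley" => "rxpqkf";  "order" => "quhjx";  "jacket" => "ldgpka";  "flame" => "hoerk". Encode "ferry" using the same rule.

hhvwe

In pulley: p→r is +2, u→x is +3, l→p is +4, l→q is +5 — the shift increases by 1 each position. Each letter shifts forward by (position + 2), i.e. 2, 3, 4, … — the shift grows by one for each successive letter.
Applying it to ferry: f+2=h, e+3=h, r+4=v, r+5=w, y+6=e.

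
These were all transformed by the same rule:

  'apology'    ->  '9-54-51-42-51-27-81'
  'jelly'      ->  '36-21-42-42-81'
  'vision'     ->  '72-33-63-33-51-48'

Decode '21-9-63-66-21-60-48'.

a(#1)→9 and p(#16)→54: differences scale by 3, so n = 3·pos + 6. The formula is n = 3×(alphabet index, a=1) + 6.
Undoing it on 21-9-63-66-21-60-48: 21→(21−6)÷3=5=e, 9→(9−6)÷3=1=a, 63→(63−6)÷3=19=s, 66→(66−6)÷3=20=t, 21→(21−6)÷3=5=e, 60→(60−6)÷3=18=r, 48→(48−6)÷3=14=n.

eastern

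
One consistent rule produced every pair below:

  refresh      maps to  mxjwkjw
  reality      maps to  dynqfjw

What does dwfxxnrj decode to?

emissary

The word is reversed, then every letter is shifted forward by 5.
Reversing it on dwfxxnrj: shift back: d−5=y, w−5=r, f−5=a, x−5=s, x−5=s, n−5=i, r−5=m, j−5=e → yrassime; then reverse → emissary.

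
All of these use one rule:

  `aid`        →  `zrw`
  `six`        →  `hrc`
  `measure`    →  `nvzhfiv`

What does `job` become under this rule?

Each pair mirrors across the alphabet (a↔z, i↔r, d↔w): positions sum to 25. Each letter is replaced by its mirror in the alphabet: a↔z, b↔y, c↔x, and so on (the Atbash cipher).
On job: j↔q, o↔l, b↔y.

qly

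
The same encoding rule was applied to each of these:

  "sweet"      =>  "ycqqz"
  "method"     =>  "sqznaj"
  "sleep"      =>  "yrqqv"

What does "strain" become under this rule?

yzxmut

The shift depends on letter class: consonant s→y is +6, but vowel e→q is +12. Vowels shift forward by 12 and consonants shift forward by 6.
For strain: s(cons)+6=y, t(cons)+6=z, r(cons)+6=x, a(vowel)+12=m, i(vowel)+12=u, n(cons)+6=t.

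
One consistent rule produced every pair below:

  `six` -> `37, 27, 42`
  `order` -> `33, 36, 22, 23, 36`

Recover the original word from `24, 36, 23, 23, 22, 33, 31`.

s is letter #19 and maps to 37: an offset of 18. Letters become their 1-based position plus 18 (so a→19, b→20, …).
Undoing it on 24, 36, 23, 23, 22, 33, 31: 24→(24−18)÷1=6=f, 36→(36−18)÷1=18=r, 23→(23−18)÷1=5=e, 23→(23−18)÷1=5=e, 22→(22−18)÷1=4=d, 33→(33−18)÷1=15=o, 31→(31−18)÷1=13=m.

freedom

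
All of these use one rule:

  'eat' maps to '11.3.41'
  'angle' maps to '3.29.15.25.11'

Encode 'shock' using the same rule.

e(#5)→11 and a(#1)→3: differences scale by 2, so n = 2·pos + 1. Each letter becomes 2×(its alphabet position, a=1..z=26) + 1.
Applying it to shock: s=19→39, h=8→17, o=15→31, c=3→7, k=11→23.

39.17.31.7.23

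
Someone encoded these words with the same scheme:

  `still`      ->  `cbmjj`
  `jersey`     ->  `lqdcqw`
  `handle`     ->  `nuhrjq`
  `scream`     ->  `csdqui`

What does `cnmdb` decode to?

s(18)→c(2) and t(19)→b(1) fit y≡25x+20 (mod 26); the inverse of 25 mod 26 is 25. This is an affine cipher: with a=0,…,z=25, each position x becomes (25x+20) mod 26.
Decoding cnmdb: c(2)→25·(2−20)≡18=s; n(13)→25·(13−20)≡7=h; m(12)→25·(12−20)≡8=i; d(3)→25·(3−20)≡17=r; b(1)→25·(1−20)≡19=t (all mod 26).

shirt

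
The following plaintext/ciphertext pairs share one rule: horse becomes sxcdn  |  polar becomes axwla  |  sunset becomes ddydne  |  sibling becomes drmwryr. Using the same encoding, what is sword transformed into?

dfzcm

Shifts by position in horse: pos 0: h→s (+11), pos 1: o→x (+9), pos 2: r→c (+11), pos 3: s→d (+11), pos 4: e→n (+9) — repeating every 3. It's a Vigenère-style cipher with numeric key [11,9,11]: position i shifts by key[i mod 3].
On sword: s+11=d, w+9=f, o+11=z, r+11=c, d+9=m.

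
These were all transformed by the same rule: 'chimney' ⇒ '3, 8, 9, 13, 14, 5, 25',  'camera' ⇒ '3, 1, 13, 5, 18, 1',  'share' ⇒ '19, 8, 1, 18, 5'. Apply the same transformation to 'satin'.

19, 1, 20, 9, 14

c is letter #3 and maps to 3: an offset of 0. Each letter is replaced by its alphabet position (a=1, b=2, …, z=26).
On satin: s=19→19, a=1→1, t=20→20, i=9→9, n=14→14.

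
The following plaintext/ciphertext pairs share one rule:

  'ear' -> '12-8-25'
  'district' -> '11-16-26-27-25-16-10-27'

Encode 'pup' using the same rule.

e is letter #5 and maps to 12: an offset of 7. Letters become their 1-based position plus 7 (so a→8, b→9, …).
On pup: p=16→23, u=21→28, p=16→23.

23-28-23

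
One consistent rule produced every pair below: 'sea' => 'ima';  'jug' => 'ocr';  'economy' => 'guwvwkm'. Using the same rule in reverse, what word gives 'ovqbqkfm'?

exciting

Read the word backwards and shift each letter +8.
Decoding ovqbqkfm: shift back: o−8=g, v−8=n, q−8=i, b−8=t, q−8=i, k−8=c, f−8=x, m−8=e → gniticxe; then reverse → exciting.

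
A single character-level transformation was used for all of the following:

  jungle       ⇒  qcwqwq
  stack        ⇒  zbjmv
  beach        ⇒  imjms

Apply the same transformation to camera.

In jungle: j→q is +7, u→c is +8, n→w is +9, g→q is +10 — the shift increases by 1 each position. Each letter shifts forward by (position + 7), i.e. 7, 8, 9, … — the shift grows by one for each successive letter.
For camera: c+7=j, a+8=i, m+9=v, e+10=o, r+11=c, a+12=m.

jivocm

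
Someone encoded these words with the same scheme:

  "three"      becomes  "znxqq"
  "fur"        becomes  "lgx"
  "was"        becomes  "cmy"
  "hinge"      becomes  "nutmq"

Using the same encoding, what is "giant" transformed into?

mumtz

The shift depends on letter class: consonant t→z is +6, but vowel e→q is +12. The rule splits by letter class: vowels +12, consonants +6.
Applying it to giant: g(cons)+6=m, i(vowel)+12=u, a(vowel)+12=m, n(cons)+6=t, t(cons)+6=z.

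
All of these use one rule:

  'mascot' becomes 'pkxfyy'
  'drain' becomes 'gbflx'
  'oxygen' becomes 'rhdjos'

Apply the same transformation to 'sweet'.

vgjhd

Shifts by position in mascot: pos 0: m→p (+3), pos 1: a→k (+10), pos 2: s→x (+5), pos 3: c→f (+3), pos 4: o→y (+10), pos 5: t→y (+5) — repeating every 3. It's a Vigenère-style cipher with numeric key [3,10,5]: position i shifts by key[i mod 3].
On sweet: s+3=v, w+10=g, e+5=j, e+3=h, t+10=d.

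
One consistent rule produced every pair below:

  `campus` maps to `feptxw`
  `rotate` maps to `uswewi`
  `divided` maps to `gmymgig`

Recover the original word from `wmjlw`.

tight

Shifts by position in campus: pos 0: c→f (+3), pos 1: a→e (+4), pos 2: m→p (+3), pos 3: p→t (+4) — repeating every 2. A repeating key of period 2 is used — shifts +3, +4 over and over.
Undoing it on wmjlw: w−3=t, m−4=i, j−3=g, l−4=h, w−3=t.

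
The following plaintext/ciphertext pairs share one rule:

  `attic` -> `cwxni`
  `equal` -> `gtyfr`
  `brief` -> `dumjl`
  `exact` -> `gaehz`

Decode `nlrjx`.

liner

In attic: a→c is +2, t→w is +3, t→x is +4, i→n is +5 — the shift increases by 1 each position. Each letter shifts forward by (position + 2), i.e. 2, 3, 4, … — the shift grows by one for each successive letter.
Reversing it on nlrjx: n−2=l, l−3=i, r−4=n, j−5=e, x−6=r.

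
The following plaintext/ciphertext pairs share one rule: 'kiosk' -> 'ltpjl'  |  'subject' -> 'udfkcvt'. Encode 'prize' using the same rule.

fajsq

The output letters match the input read backwards, each shifted +1: kiosk reversed is ksoik. Read the word backwards and shift each letter +1.
Applying it to prize: reverse → ezirp; then shift: e+1=f, z+1=a, i+1=j, r+1=s, p+1=q.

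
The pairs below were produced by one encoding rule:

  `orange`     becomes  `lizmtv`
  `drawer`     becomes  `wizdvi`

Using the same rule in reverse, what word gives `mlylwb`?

nobody

Each pair mirrors across the alphabet (o↔l, r↔i, a↔z): positions sum to 25. This is the alphabet-reversal cipher (Atbash): a becomes z, b becomes y, etc.
Reversing it on mlylwb: m↔n, l↔o, y↔b, l↔o, w↔d, b↔y.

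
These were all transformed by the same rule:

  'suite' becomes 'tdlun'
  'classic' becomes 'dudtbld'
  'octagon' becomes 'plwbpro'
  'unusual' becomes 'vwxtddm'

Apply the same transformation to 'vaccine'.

wjfdrqf

Shifts by position in suite: pos 0: s→t (+1), pos 1: u→d (+9), pos 2: i→l (+3), pos 3: t→u (+1), pos 4: e→n (+9) — repeating every 3. The shifts repeat in a cycle of length 3: positions 0,1,… shift by +1, +9, +3, then the pattern repeats.
For vaccine: v+1=w, a+9=j, c+3=f, c+1=d, i+9=r, n+3=q, e+1=f.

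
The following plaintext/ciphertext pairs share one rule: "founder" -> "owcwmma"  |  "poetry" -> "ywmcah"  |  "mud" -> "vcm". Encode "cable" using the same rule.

The shift depends on letter class: consonant f→o is +9, but vowel o→w is +8. The rule splits by letter class: vowels +8, consonants +9.
On cable: c(cons)+9=l, a(vowel)+8=i, b(cons)+9=k, l(cons)+9=u, e(vowel)+8=m.

likum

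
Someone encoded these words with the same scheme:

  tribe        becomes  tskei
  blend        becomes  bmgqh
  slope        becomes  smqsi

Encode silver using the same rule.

sjnyiw

In tribe: t→t is +0, r→s is +1, i→k is +2, b→e is +3 — the shift increases by 1 each position. Each letter shifts forward by its position index (0, 1, 2, …) — the shift grows by one for each successive letter.
For silver: s+0=s, i+1=j, l+2=n, v+3=y, e+4=i, r+5=w.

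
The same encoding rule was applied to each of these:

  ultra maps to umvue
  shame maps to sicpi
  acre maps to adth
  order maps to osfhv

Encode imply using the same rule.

inroc

Letter i (0-indexed) is shifted by i+0, so successive shifts are 0, 1, 2, ….
On imply: i+0=i, m+1=n, p+2=r, l+3=o, y+4=c.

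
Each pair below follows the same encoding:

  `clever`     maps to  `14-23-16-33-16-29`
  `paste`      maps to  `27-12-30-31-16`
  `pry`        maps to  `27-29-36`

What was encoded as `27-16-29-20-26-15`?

period

The number is (letter's place in the alphabet, a=1) + 11.
Decoding 27-16-29-20-26-15: 27→(27−11)÷1=16=p, 16→(16−11)÷1=5=e, 29→(29−11)÷1=18=r, 20→(20−11)÷1=9=i, 26→(26−11)÷1=15=o, 15→(15−11)÷1=4=d.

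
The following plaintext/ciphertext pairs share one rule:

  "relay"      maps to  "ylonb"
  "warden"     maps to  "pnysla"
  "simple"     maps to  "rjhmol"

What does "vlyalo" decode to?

r(17)→y(24) and e(4)→l(11) fit y≡19x+13 (mod 26); the inverse of 19 mod 26 is 11. This is an affine cipher: with a=0,…,z=25, each position x becomes (19x+13) mod 26.
Decoding vlyalo: v(21)→11·(21−13)≡10=k; l(11)→11·(11−13)≡4=e; y(24)→11·(24−13)≡17=r; a(0)→11·(0−13)≡13=n; l(11)→11·(11−13)≡4=e; o(14)→11·(14−13)≡11=l (all mod 26).

kernel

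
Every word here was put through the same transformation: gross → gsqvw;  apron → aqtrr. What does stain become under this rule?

suclr

In gross: g→g is +0, r→s is +1, o→q is +2, s→v is +3 — the shift increases by 1 each position. The shift increases by 1 at each position, starting from +0: 0, 1, 2, ….
Applying it to stain: s+0=s, t+1=u, a+2=c, i+3=l, n+4=r.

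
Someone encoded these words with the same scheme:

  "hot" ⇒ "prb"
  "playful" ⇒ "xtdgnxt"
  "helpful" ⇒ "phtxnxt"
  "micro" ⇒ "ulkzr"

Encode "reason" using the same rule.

The shift depends on letter class: consonant h→p is +8, but vowel o→r is +3. The rule splits by letter class: vowels +3, consonants +8.
For reason: r(cons)+8=z, e(vowel)+3=h, a(vowel)+3=d, s(cons)+8=a, o(vowel)+3=r, n(cons)+8=v.

zhdarv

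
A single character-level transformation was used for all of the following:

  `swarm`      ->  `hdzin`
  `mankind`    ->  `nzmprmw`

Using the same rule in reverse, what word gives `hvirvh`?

Each pair mirrors across the alphabet (s↔h, w↔d, a↔z): positions sum to 25. Each letter is replaced by its mirror in the alphabet: a↔z, b↔y, c↔x, and so on (the Atbash cipher).
Decoding hvirvh: h↔s, v↔e, i↔r, r↔i, v↔e, h↔s.

series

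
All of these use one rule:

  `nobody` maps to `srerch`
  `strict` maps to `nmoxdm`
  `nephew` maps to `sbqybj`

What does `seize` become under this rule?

nbxgb

Each letter's alphabet position (a=0..z=25) is mapped through 25·x+5 mod 26 — an affine cipher.
On seize: s(18)→25·18+5≡13=n; e(4)→25·4+5≡1=b; i(8)→25·8+5≡23=x; z(25)→25·25+5≡6=g; e(4)→25·4+5≡1=b (all mod 26).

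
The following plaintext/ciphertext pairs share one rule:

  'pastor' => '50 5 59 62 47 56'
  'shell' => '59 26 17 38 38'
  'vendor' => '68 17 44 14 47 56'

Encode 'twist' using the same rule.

p(#16)→50 and a(#1)→5: differences scale by 3, so n = 3·pos + 2. The formula is n = 3×(alphabet index, a=1) + 2.
For twist: t=20→62, w=23→71, i=9→29, s=19→59, t=20→62.

62 71 29 59 62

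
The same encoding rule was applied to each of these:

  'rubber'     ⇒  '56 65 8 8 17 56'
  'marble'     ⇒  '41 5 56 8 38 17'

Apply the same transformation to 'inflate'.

29 44 20 38 5 62 17

r(#18)→56 and u(#21)→65: differences scale by 3, so n = 3·pos + 2. The formula is n = 3×(alphabet index, a=1) + 2.
On inflate: i=9→29, n=14→44, f=6→20, l=12→38, a=1→5, t=20→62, e=5→17.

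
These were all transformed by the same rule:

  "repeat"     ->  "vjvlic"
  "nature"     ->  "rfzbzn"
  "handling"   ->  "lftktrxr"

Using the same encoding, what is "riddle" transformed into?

In repeat: r→v is +4, e→j is +5, p→v is +6, e→l is +7 — the shift increases by 1 each position. The shift increases by 1 at each position, starting from +4: 4, 5, 6, ….
For riddle: r+4=v, i+5=n, d+6=j, d+7=k, l+8=t, e+9=n.

vnjktn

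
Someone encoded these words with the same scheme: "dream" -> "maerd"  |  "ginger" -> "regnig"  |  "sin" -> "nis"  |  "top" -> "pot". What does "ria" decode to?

air

The output letters match the input read backwards: dream reversed is maerd. It's just the letters in reverse order.
Reversing it on ria: then reverse → air.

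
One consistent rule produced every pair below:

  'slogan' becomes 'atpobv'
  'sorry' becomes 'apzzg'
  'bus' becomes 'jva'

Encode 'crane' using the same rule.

Two shifts are in play — +1 for a/e/i/o/u, +8 for every other letter.
On crane: c(cons)+8=k, r(cons)+8=z, a(vowel)+1=b, n(cons)+8=v, e(vowel)+1=f.

kzbvf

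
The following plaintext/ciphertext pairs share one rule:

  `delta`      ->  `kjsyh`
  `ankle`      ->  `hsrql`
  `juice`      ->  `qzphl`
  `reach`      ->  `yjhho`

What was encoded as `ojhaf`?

heavy

The shifts repeat in a cycle of length 2: positions 0,1,… shift by +7, +5, then the pattern repeats.
Reversing it on ojhaf: o−7=h, j−5=e, h−7=a, a−5=v, f−7=y.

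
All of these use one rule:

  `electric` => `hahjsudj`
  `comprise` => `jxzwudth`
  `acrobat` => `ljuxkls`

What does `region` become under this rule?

uhfdxy

e(4)→h(7) and l(11)→a(0) fit y≡25x+11 (mod 26); the inverse of 25 mod 26 is 25. Each letter's alphabet position (a=0..z=25) is mapped through 25·x+11 mod 26 — an affine cipher.
On region: r(17)→25·17+11≡20=u; e(4)→25·4+11≡7=h; g(6)→25·6+11≡5=f; i(8)→25·8+11≡3=d; o(14)→25·14+11≡23=x; n(13)→25·13+11≡24=y (all mod 26).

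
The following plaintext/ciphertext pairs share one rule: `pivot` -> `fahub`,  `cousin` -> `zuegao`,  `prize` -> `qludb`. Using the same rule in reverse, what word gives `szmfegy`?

mustang

Read the word backwards and shift each letter +12.
Undoing it on szmfegy: shift back: s−12=g, z−12=n, m−12=a, f−12=t, e−12=s, g−12=u, y−12=m → gnatsum; then reverse → mustang.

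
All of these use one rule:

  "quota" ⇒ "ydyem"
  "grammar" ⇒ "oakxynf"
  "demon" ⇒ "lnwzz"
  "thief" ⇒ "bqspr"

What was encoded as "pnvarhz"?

In quota: q→y is +8, u→d is +9, o→y is +10, t→e is +11 — the shift increases by 1 each position. Letter i (0-indexed) is shifted by i+8, so successive shifts are 8, 9, 10, ….
Reversing it on pnvarhz: p−8=h, n−9=e, v−10=l, a−11=p, r−12=f, h−13=u, z−14=l.

helpful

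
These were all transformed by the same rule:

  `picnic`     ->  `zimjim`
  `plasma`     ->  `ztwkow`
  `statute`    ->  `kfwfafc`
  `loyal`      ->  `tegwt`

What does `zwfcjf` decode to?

p(15)→z(25) and i(8)→i(8) fit y≡21x+22 (mod 26); the inverse of 21 mod 26 is 5. Treating letters as 0–25, the rule is x ↦ 21x + 22 (mod 26).
Reversing it on zwfcjf: z(25)→5·(25−22)≡15=p; w(22)→5·(22−22)≡0=a; f(5)→5·(5−22)≡19=t; c(2)→5·(2−22)≡4=e; j(9)→5·(9−22)≡13=n; f(5)→5·(5−22)≡19=t (all mod 26).

patent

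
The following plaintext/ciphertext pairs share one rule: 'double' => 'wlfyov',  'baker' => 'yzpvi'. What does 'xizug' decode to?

craft

Each pair mirrors across the alphabet (d↔w, o↔l, u↔f): positions sum to 25. Each letter is replaced by its mirror in the alphabet: a↔z, b↔y, c↔x, and so on (the Atbash cipher).
Undoing it on xizug: x↔c, i↔r, z↔a, u↔f, g↔t.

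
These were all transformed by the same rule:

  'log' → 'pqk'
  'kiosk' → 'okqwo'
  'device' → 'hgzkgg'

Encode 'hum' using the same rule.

lwq

The shift depends on letter class: consonant l→p is +4, but vowel o→q is +2. Two shifts are in play — +2 for a/e/i/o/u, +4 for every other letter.
On hum: h(cons)+4=l, u(vowel)+2=w, m(cons)+4=q.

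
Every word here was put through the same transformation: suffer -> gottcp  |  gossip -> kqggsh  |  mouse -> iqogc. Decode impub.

march

s(18)→g(6) and u(20)→o(14) fit y≡17x+12 (mod 26); the inverse of 17 mod 26 is 23. Each letter's alphabet position (a=0..z=25) is mapped through 17·x+12 mod 26 — an affine cipher.
Reversing it on impub: i(8)→23·(8−12)≡12=m; m(12)→23·(12−12)≡0=a; p(15)→23·(15−12)≡17=r; u(20)→23·(20−12)≡2=c; b(1)→23·(1−12)≡7=h (all mod 26).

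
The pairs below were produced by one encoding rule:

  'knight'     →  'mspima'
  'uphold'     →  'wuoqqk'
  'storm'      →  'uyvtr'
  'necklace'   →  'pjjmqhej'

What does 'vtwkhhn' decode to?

Shifts by position in knight: pos 0: k→m (+2), pos 1: n→s (+5), pos 2: i→p (+7), pos 3: g→i (+2), pos 4: h→m (+5), pos 5: t→a (+7) — repeating every 3. A repeating key of period 3 is used — shifts +2, +5, +7 over and over.
Reversing it on vtwkhhn: v−2=t, t−5=o, w−7=p, k−2=i, h−5=c, h−7=a, n−2=l.

topical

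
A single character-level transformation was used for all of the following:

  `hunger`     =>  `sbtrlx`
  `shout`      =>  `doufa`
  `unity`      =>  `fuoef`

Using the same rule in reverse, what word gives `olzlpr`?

detail

Shifts by position in hunger: pos 0: h→s (+11), pos 1: u→b (+7), pos 2: n→t (+6), pos 3: g→r (+11), pos 4: e→l (+7), pos 5: r→x (+6) — repeating every 3. A repeating key of period 3 is used — shifts +11, +7, +6 over and over.
Undoing it on olzlpr: o−11=d, l−7=e, z−6=t, l−11=a, p−7=i, r−6=l.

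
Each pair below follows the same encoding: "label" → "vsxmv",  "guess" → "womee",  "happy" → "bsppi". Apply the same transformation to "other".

l(11)→v(21) and a(0)→s(18) fit y≡5x+18 (mod 26); the inverse of 5 mod 26 is 21. Each letter's alphabet position (a=0..z=25) is mapped through 5·x+18 mod 26 — an affine cipher.
For other: o(14)→5·14+18≡10=k; t(19)→5·19+18≡9=j; h(7)→5·7+18≡1=b; e(4)→5·4+18≡12=m; r(17)→5·17+18≡25=z (all mod 26).

kjbmz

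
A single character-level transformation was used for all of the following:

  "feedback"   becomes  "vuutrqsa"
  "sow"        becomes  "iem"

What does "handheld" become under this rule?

Compare letters: f→v is +16, e→u is +16, e→u is +16 — a constant shift. This is a Caesar cipher with shift 16.
Applying it to handheld: h+16=x, a+16=q, n+16=d, d+16=t, h+16=x, e+16=u, l+16=b, d+16=t.

xqdtxubt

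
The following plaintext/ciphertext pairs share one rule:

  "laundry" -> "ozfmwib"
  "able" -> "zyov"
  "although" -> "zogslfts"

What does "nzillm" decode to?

maroon

Each letter is replaced by its mirror in the alphabet: a↔z, b↔y, c↔x, and so on (the Atbash cipher).
Undoing it on nzillm: n↔m, z↔a, i↔r, l↔o, l↔o, m↔n.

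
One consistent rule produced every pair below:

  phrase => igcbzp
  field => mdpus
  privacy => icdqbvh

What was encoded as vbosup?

This is an affine cipher: with a=0,…,z=25, each position x becomes (23x+1) mod 26.
Reversing it on vbosup: v(21)→17·(21−1)≡2=c; b(1)→17·(1−1)≡0=a; o(14)→17·(14−1)≡13=n; s(18)→17·(18−1)≡3=d; u(20)→17·(20−1)≡11=l; p(15)→17·(15−1)≡4=e (all mod 26).

candle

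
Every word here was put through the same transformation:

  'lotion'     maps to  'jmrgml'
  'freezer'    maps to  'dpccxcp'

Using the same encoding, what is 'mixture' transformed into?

kgvrspc

Each letter is shifted forward by 24 in the alphabet (a Caesar shift of +24).
On mixture: m+24=k, i+24=g, x+24=v, t+24=r, u+24=s, r+24=p, e+24=c.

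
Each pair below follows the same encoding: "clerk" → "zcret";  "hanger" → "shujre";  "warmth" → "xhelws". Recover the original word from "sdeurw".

hornet

Treating letters as 0–25, the rule is x ↦ 9x + 7 (mod 26).
Undoing it on sdeurw: s(18)→3·(18−7)≡7=h; d(3)→3·(3−7)≡14=o; e(4)→3·(4−7)≡17=r; u(20)→3·(20−7)≡13=n; r(17)→3·(17−7)≡4=e; w(22)→3·(22−7)≡19=t (all mod 26).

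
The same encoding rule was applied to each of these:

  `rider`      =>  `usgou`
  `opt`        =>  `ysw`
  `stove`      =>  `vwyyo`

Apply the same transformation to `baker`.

The shift depends on letter class: consonant r→u is +3, but vowel i→s is +10. The rule splits by letter class: vowels +10, consonants +3.
Applying it to baker: b(cons)+3=e, a(vowel)+10=k, k(cons)+3=n, e(vowel)+10=o, r(cons)+3=u.

eknou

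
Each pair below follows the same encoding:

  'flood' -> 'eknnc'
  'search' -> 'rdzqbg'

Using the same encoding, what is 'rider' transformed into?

qhcdq

Compare letters: f→e is +25, l→k is +25, o→n is +25 — a constant shift. Each letter is shifted forward by 25 in the alphabet (a Caesar shift of +25).
Applying it to rider: r+25=q, i+25=h, d+25=c, e+25=d, r+25=q.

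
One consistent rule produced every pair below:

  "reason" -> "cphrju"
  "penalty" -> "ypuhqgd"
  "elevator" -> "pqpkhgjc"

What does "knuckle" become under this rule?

Each letter's alphabet position (a=0..z=25) is mapped through 15·x+7 mod 26 — an affine cipher.
On knuckle: k(10)→15·10+7≡1=b; n(13)→15·13+7≡20=u; u(20)→15·20+7≡21=v; c(2)→15·2+7≡11=l; k(10)→15·10+7≡1=b; l(11)→15·11+7≡16=q; e(4)→15·4+7≡15=p (all mod 26).

buvlbqp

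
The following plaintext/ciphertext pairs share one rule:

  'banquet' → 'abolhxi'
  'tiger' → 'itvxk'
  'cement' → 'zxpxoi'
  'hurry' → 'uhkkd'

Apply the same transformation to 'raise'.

kbtjx

b(1)→a(0) and a(0)→b(1) fit y≡25x+1 (mod 26); the inverse of 25 mod 26 is 25. Treating letters as 0–25, the rule is x ↦ 25x + 1 (mod 26).
For raise: r(17)→25·17+1≡10=k; a(0)→25·0+1≡1=b; i(8)→25·8+1≡19=t; s(18)→25·18+1≡9=j; e(4)→25·4+1≡23=x (all mod 26).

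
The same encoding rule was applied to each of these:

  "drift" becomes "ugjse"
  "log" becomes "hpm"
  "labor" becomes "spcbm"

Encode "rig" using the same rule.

hjs

The output letters match the input read backwards, each shifted +1: drift reversed is tfird. Two steps: reverse the string, then apply a Caesar shift of +1.
For rig: reverse → gir; then shift: g+1=h, i+1=j, r+1=s.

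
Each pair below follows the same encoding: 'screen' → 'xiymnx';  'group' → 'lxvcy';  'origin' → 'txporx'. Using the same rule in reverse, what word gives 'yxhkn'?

trace

Each letter shifts forward by (position + 5), i.e. 5, 6, 7, … — the shift grows by one for each successive letter.
Undoing it on yxhkn: y−5=t, x−6=r, h−7=a, k−8=c, n−9=e.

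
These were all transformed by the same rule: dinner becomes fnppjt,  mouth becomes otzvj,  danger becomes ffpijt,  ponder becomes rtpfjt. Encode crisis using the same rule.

etnunu

The shift depends on letter class: consonant d→f is +2, but vowel i→n is +5. Two shifts are in play — +5 for a/e/i/o/u, +2 for every other letter.
For crisis: c(cons)+2=e, r(cons)+2=t, i(vowel)+5=n, s(cons)+2=u, i(vowel)+5=n, s(cons)+2=u.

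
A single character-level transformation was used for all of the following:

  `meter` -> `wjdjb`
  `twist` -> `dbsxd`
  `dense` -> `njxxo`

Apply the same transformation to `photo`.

zmyyy

Shifts by position in meter: pos 0: m→w (+10), pos 1: e→j (+5), pos 2: t→d (+10), pos 3: e→j (+5) — repeating every 2. A repeating key of period 2 is used — shifts +10, +5 over and over.
On photo: p+10=z, h+5=m, o+10=y, t+5=y, o+10=y.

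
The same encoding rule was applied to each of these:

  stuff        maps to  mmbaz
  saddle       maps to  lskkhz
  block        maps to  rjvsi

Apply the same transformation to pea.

hlw

The output letters match the input read backwards, each shifted +7: stuff reversed is ffuts. Read the word backwards and shift each letter +7.
Applying it to pea: reverse → aep; then shift: a+7=h, e+7=l, p+7=w.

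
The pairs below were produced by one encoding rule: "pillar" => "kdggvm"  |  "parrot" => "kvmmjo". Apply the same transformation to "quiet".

lpdzo

Compare letters: p→k is +21, i→d is +21, l→g is +21 — a constant shift. Every letter moves 21 places later in the alphabet, wrapping around z→a.
Applying it to quiet: q+21=l, u+21=p, i+21=d, e+21=z, t+21=o.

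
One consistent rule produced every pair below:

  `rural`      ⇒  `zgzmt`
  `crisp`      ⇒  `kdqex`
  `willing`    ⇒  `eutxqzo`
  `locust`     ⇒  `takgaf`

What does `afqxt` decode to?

still

Shifts by position in rural: pos 0: r→z (+8), pos 1: u→g (+12), pos 2: r→z (+8), pos 3: a→m (+12) — repeating every 2. A repeating key of period 2 is used — shifts +8, +12 over and over.
Reversing it on afqxt: a−8=s, f−12=t, q−8=i, x−12=l, t−8=l.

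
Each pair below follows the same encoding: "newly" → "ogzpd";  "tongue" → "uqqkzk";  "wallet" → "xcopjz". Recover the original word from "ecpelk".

damage

In newly: n→o is +1, e→g is +2, w→z is +3, l→p is +4 — the shift increases by 1 each position. Each letter shifts forward by (position + 1), i.e. 1, 2, 3, … — the shift grows by one for each successive letter.
Decoding ecpelk: e−1=d, c−2=a, p−3=m, e−4=a, l−5=g, k−6=e.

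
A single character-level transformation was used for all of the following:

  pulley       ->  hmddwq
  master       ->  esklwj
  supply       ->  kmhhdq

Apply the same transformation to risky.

Compare letters: p→h is +18, u→m is +18, l→d is +18 — a constant shift. Each letter is shifted forward by 18 in the alphabet (a Caesar shift of +18).
On risky: r+18=j, i+18=a, s+18=k, k+18=c, y+18=q.

jakcq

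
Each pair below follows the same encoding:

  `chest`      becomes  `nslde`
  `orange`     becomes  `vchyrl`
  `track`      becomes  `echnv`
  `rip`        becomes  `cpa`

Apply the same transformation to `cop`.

The shift depends on letter class: consonant c→n is +11, but vowel e→l is +7. The rule splits by letter class: vowels +7, consonants +11.
For cop: c(cons)+11=n, o(vowel)+7=v, p(cons)+11=a.

nva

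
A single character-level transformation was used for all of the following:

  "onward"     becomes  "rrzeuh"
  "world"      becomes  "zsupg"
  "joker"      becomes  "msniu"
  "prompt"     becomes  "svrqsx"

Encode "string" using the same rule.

vxumqk

It's a Vigenère-style cipher with numeric key [3,4]: position i shifts by key[i mod 2].
For string: s+3=v, t+4=x, r+3=u, i+4=m, n+3=q, g+4=k.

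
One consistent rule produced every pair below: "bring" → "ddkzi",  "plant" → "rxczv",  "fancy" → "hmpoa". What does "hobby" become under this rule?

jadna

It's a Vigenère-style cipher with numeric key [2,12]: position i shifts by key[i mod 2].
For hobby: h+2=j, o+12=a, b+2=d, b+12=n, y+2=a.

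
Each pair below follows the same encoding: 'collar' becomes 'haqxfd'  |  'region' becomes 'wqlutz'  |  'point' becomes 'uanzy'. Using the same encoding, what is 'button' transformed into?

Shifts by position in collar: pos 0: c→h (+5), pos 1: o→a (+12), pos 2: l→q (+5), pos 3: l→x (+12) — repeating every 2. The shifts repeat in a cycle of length 2: positions 0,1,… shift by +5, +12, then the pattern repeats.
On button: b+5=g, u+12=g, t+5=y, t+12=f, o+5=t, n+12=z.

ggyftz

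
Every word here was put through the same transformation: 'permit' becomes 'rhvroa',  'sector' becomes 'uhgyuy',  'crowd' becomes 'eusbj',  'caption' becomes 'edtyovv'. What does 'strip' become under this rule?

uwvnv

In permit: p→r is +2, e→h is +3, r→v is +4, m→r is +5 — the shift increases by 1 each position. Each letter shifts forward by (position + 2), i.e. 2, 3, 4, … — the shift grows by one for each successive letter.
On strip: s+2=u, t+3=w, r+4=v, i+5=n, p+6=v.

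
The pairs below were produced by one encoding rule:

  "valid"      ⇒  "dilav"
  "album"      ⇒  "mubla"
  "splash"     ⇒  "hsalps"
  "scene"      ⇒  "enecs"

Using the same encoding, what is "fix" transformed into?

The output letters match the input read backwards: valid reversed is dilav. The word is simply reversed.
For fix: reverse → xif.

xif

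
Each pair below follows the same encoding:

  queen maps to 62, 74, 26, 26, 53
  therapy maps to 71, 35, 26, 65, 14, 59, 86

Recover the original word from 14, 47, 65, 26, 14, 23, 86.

already

q(#17)→62 and u(#21)→74: differences scale by 3, so n = 3·pos + 11. The formula is n = 3×(alphabet index, a=1) + 11.
Undoing it on 14, 47, 65, 26, 14, 23, 86: 14→(14−11)÷3=1=a, 47→(47−11)÷3=12=l, 65→(65−11)÷3=18=r, 26→(26−11)÷3=5=e, 14→(14−11)÷3=1=a, 23→(23−11)÷3=4=d, 86→(86−11)÷3=25=y.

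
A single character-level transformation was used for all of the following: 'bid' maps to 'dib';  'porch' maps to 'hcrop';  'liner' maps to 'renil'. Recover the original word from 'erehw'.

The output letters match the input read backwards: bid reversed is dib. The word is simply reversed.
Undoing it on erehw: then reverse → where.

where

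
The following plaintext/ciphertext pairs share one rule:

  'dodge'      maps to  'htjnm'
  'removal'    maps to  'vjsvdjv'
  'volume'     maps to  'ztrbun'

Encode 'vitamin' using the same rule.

In dodge: d→h is +4, o→t is +5, d→j is +6, g→n is +7 — the shift increases by 1 each position. Each letter shifts forward by (position + 4), i.e. 4, 5, 6, … — the shift grows by one for each successive letter.
On vitamin: v+4=z, i+5=n, t+6=z, a+7=h, m+8=u, i+9=r, n+10=x.

znzhurx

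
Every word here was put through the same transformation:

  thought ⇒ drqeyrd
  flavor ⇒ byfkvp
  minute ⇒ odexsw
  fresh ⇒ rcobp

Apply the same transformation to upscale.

The output letters match the input read backwards, each shifted +10: thought reversed is thguoht. Two steps: reverse the string, then apply a Caesar shift of +10.
On upscale: reverse → elacspu; then shift: e+10=o, l+10=v, a+10=k, c+10=m, s+10=c, p+10=z, u+10=e.

ovkmcze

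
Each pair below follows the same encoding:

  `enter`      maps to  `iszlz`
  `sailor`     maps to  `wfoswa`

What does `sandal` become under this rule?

wftkiu

The shift increases by 1 at each position, starting from +4: 4, 5, 6, ….
Applying it to sandal: s+4=w, a+5=f, n+6=t, d+7=k, a+8=i, l+9=u.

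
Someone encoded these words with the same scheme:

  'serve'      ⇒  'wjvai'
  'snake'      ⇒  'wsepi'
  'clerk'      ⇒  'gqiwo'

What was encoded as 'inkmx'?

eight

A repeating key of period 2 is used — shifts +4, +5 over and over.
Decoding inkmx: i−4=e, n−5=i, k−4=g, m−5=h, x−4=t.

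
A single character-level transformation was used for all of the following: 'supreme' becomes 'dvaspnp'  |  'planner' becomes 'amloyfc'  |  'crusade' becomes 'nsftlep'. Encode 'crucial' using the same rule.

Shifts by position in supreme: pos 0: s→d (+11), pos 1: u→v (+1), pos 2: p→a (+11), pos 3: r→s (+1) — repeating every 2. It's a Vigenère-style cipher with numeric key [11,1]: position i shifts by key[i mod 2].
For crucial: c+11=n, r+1=s, u+11=f, c+1=d, i+11=t, a+1=b, l+11=w.

nsfdtbw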